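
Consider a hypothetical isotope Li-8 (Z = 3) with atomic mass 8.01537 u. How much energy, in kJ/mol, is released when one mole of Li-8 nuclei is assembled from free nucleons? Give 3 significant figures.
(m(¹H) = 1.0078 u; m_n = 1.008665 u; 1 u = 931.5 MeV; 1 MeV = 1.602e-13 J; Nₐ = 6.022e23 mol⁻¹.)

Mass of separated nucleons = 3(1.0078) + 5(1.008665) = 3.0234 + 5.043325 = 8.066725 u
Δm = 8.066725 − 8.01537 = 0.051355 u
Converting to energy: 0.051355 u × 931.5 MeV/u = 47.8372 MeV
Per nucleus in joules: 47.8372 MeV × 1.602e-13 J/MeV = 7.6635e-12 J
Per mole: 7.6635e-12 J × 6.022e23 mol⁻¹ = 4.61496e+12 J/mol

4.61e+09 kJ/mol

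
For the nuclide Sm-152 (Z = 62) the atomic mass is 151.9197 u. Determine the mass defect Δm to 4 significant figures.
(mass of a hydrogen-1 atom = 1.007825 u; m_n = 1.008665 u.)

1.345 u

Z = 62, so N = A − Z = 152 − 62 = 90.
Total constituent mass: 62 × 1.007825 + 90 × 1.008665 = 153.265000 u
Mass defect Δm = 153.265000 − 151.9197 = 1.345300 u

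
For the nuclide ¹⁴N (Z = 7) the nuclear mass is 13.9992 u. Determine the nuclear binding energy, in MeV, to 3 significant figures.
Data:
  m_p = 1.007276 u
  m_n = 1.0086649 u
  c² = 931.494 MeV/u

With 7 protons and 7 neutrons (A = 14):
Σm = 7·m_p + 7·m_n = 7.050932 + 7.0606543 = 14.1115863 u
The mass defect is 14.1115863 − 13.9992 = 0.1123863 u.
Converting to energy: 0.1123863 u × 931.494 MeV/u = 104.687 MeV

105 MeV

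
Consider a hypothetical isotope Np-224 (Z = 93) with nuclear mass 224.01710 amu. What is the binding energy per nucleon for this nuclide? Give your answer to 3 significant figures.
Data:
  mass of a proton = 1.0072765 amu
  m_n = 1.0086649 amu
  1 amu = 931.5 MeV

With 93 protons and 131 neutrons (A = 224):
Σm = 93·m_p + 131·m_n = 93.6767145 + 132.1351019 = 225.8118164 amu
Mass defect Δm = 225.8118164 − 224.01710 = 1.7947164 amu
Converting to energy: 1.7947164 amu × 931.5 MeV/amu = 1671.78 MeV
BE/A = 1671.78 MeV / 224 = 7.463 MeV/nucleon

7.46 MeV/nucleon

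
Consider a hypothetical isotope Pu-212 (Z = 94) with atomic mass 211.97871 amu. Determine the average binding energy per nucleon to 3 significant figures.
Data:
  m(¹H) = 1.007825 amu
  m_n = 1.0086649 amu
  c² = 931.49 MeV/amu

7.82 MeV/nucleon

Z = 94, so N = A − Z = 212 − 94 = 118.
Σm = 94·m(¹H) + 118·m_n = 94.735550 + 119.0224582 = 213.7580082 amu
The mass defect is 213.7580082 − 211.97871 = 1.7792982 amu.
Binding energy = Δm·c² = 1.7792982 × 931.49 MeV/amu = 1657.40 MeV
BE/A = 1657.40 MeV / 212 = 7.818 MeV/nucleon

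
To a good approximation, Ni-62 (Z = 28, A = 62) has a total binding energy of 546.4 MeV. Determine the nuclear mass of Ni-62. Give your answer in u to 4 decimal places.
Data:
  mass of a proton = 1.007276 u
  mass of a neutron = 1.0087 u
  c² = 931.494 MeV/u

Mass defect = 546.4 MeV / (931.494 MeV/u) = 0.586585 u
Constituent mass = 28(1.007276) + 34(1.0087) = 62.499528 u
Nuclear mass = 62.499528 − 0.586585 = 61.912943 u ≈ 61.9129 u (to 4 decimal places)

61.9129 u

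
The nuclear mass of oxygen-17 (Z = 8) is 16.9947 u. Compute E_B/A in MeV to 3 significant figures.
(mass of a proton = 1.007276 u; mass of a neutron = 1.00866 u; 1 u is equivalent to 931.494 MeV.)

Z = 8, so N = A − Z = 17 − 8 = 9.
Mass of separated nucleons = 8(1.007276) + 9(1.00866) = 8.058208 + 9.07794 = 17.136148 u
Mass defect Δm = 17.136148 − 16.9947 = 0.141448 u
E_B = 0.141448 × 931.494 = 131.758 MeV
Per nucleon: 131.758 / 17 = 7.750 MeV

7.75 MeV/nucleon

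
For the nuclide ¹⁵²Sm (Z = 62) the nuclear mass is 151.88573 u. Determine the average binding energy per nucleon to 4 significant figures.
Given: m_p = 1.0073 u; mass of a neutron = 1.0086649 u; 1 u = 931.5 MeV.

8.253 MeV/nucleon

Total constituent mass: 62 × 1.0073 + 90 × 1.0086649 = 153.2324410 u
Mass defect Δm = 153.2324410 − 151.88573 = 1.3467110 u
Binding energy = Δm·c² = 1.3467110 × 931.5 MeV/u = 1254.46 MeV
Per nucleon: 1254.46 / 152 = 8.253 MeV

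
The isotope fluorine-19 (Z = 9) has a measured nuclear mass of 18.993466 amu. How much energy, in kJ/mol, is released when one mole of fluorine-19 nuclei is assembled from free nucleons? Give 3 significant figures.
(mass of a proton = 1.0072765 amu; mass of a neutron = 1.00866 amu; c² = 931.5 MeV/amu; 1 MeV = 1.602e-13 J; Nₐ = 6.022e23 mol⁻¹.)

1.43e+10 kJ/mol

With 9 protons and 10 neutrons (A = 19):
Total constituent mass: 9 × 1.0072765 + 10 × 1.00866 = 19.1520885 amu
Δm = 19.1520885 − 18.993466 = 0.1586225 amu
Binding energy = Δm·c² = 0.1586225 × 931.5 MeV/amu = 147.757 MeV
Per nucleus in joules: 147.757 MeV × 1.602e-13 J/MeV = 2.3671e-11 J
Per mole: 2.3671e-11 J × 6.022e23 mol⁻¹ = 1.4255e+13 J/mol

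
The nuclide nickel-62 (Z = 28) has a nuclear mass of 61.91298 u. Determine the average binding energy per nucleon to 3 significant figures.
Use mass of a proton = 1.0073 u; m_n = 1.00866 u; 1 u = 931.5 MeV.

8.80 MeV/nucleon

Mass of separated nucleons = 28(1.0073) + 34(1.00866) = 28.2044 + 34.29444 = 62.49884 u
Δm = 62.49884 − 61.91298 = 0.58586 u
Converting to energy: 0.58586 u × 931.5 MeV/u = 545.729 MeV
Dividing by A = 62 gives 8.802 MeV per nucleon.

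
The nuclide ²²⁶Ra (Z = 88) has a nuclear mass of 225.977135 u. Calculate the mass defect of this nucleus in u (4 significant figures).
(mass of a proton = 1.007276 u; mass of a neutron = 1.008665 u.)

The nucleus contains 88 protons and 226 − 88 = 138 neutrons.
Total constituent mass: 88 × 1.007276 + 138 × 1.008665 = 227.836058 u
The mass defect is 227.836058 − 225.977135 = 1.858923 u.

1.859 u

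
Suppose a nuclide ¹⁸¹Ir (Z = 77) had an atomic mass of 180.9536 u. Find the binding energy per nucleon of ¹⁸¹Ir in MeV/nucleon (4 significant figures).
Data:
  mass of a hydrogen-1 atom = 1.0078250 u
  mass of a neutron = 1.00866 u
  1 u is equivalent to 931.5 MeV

7.975 MeV/nucleon

With 77 protons and 104 neutrons (A = 181):
Mass of separated nucleons = 77(1.0078250) + 104(1.00866) = 77.6025250 + 104.90064 = 182.5031650 u
Mass defect Δm = 182.5031650 − 180.9536 = 1.5495650 u
E_B = 1.5495650 × 931.5 = 1443.42 MeV
Per nucleon: 1443.42 / 181 = 7.975 MeV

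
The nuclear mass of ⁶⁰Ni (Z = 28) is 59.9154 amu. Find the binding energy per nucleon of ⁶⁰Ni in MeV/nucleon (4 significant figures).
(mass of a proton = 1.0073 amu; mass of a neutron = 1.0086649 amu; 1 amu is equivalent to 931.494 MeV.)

Σm = 28·m_p + 32·m_n = 28.2044 + 32.2772768 = 60.4816768 amu
Δm = 60.4816768 − 59.9154 = 0.5662768 amu
Binding energy = Δm·c² = 0.5662768 × 931.494 MeV/amu = 527.483 MeV
BE/A = 527.483 MeV / 60 = 8.791 MeV/nucleon

8.791 MeV/nucleon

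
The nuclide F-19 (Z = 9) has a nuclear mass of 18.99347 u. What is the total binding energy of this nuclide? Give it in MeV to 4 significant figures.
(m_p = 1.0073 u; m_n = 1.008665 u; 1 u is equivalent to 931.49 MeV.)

148.0 MeV

The nucleus contains 9 protons and 19 − 9 = 10 neutrons.
Total constituent mass: 9 × 1.0073 + 10 × 1.008665 = 19.152350 u
Δm = 19.152350 − 18.99347 = 0.158880 u
Converting to energy: 0.158880 u × 931.49 MeV/u = 147.995 MeV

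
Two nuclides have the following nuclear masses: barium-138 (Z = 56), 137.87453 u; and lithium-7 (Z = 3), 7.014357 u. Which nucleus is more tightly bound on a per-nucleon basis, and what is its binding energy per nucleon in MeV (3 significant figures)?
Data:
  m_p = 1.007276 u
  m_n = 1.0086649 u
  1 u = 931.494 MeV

barium-138; 8.39 MeV/nucleon

barium-138: Σm = 56(1.007276) + 82(1.0086649) = 139.1179778 u; Δm = 1.2434478 u; E_B = 1158.3 MeV; E_B/A = 8.393 MeV
lithium-7: Σm = 3(1.007276) + 4(1.0086649) = 7.0564876 u; Δm = 0.0421306 u; E_B = 39.244 MeV; E_B/A = 5.606 MeV
barium-138 has the higher binding energy per nucleon, so it is the more tightly bound nucleus.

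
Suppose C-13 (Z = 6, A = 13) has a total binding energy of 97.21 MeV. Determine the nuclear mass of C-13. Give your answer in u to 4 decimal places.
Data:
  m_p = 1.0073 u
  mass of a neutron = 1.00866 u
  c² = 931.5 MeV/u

13.0001 u

Mass defect = 97.21 MeV / (931.5 MeV/u) = 0.104359 u
Constituent mass = 6(1.0073) + 7(1.00866) = 13.10442 u
Nuclear mass = 13.10442 − 0.104359 = 13.000061 u ≈ 13.0001 u (to 4 decimal places)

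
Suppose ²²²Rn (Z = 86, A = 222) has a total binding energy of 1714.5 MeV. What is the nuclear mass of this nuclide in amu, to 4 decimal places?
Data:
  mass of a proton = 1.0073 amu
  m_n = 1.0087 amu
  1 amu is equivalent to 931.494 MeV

Mass defect = 1714.5 MeV / (931.494 MeV/amu) = 1.840592 amu
Constituent mass = 86(1.0073) + 136(1.0087) = 223.8110 amu
Nuclear mass = 223.8110 − 1.840592 = 221.970408 amu ≈ 221.9704 amu (to 4 decimal places)

221.9704 amu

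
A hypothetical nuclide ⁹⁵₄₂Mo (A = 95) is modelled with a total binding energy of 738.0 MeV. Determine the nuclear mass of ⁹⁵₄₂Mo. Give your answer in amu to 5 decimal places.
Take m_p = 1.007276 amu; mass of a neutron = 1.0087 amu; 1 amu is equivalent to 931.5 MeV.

94.97442 amu

Mass defect = 738.0 MeV / (931.5 MeV/amu) = 0.7922705 amu
Constituent mass = 42(1.007276) + 53(1.0087) = 95.766692 amu
Nuclear mass = 95.766692 − 0.7922705 = 94.9744215 amu ≈ 94.97442 amu (to 5 decimal places)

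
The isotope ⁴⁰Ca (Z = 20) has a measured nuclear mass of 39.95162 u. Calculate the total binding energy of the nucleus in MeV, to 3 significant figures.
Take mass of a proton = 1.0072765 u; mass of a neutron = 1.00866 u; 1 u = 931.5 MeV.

342 MeV

Σm = 20·m_p + 20·m_n = 20.1455300 + 20.17320 = 40.3187300 u
The mass defect is 40.3187300 − 39.95162 = 0.3671100 u.
Converting to energy: 0.3671100 u × 931.5 MeV/u = 341.963 MeV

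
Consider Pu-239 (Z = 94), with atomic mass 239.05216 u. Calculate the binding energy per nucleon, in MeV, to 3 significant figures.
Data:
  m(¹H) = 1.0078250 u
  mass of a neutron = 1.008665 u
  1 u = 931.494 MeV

Z = 94, so N = A − Z = 239 − 94 = 145.
Mass of separated nucleons = 94(1.0078250) + 145(1.008665) = 94.7355500 + 146.256425 = 240.9919750 u
The mass defect is 240.9919750 − 239.05216 = 1.9398150 u.
Converting to energy: 1.9398150 u × 931.494 MeV/u = 1806.93 MeV
BE/A = 1806.93 MeV / 239 = 7.560 MeV/nucleon

7.56 MeV/nucleon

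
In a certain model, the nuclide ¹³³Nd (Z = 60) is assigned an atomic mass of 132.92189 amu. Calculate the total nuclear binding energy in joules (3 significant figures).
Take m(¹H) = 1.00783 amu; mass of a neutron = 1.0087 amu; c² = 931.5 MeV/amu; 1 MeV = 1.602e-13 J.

Σm = 60·m(¹H) + 73·m_n = 60.46980 + 73.6351 = 134.10490 amu
Δm = 134.10490 − 132.92189 = 1.18301 amu
Converting to energy: 1.18301 amu × 931.5 MeV/amu = 1101.97 MeV
In joules: 1101.97 MeV × 1.602e-13 J/MeV = 1.7654e-10 J

1.77e-10 J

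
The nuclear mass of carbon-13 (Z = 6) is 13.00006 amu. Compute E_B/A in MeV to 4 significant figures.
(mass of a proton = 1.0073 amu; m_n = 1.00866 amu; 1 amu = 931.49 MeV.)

7.478 MeV/nucleon

Z = 6, so N = A − Z = 13 − 6 = 7.
Σm = 6·m_p + 7·m_n = 6.0438 + 7.06062 = 13.10442 amu
Mass defect Δm = 13.10442 − 13.00006 = 0.10436 amu
Converting to energy: 0.10436 amu × 931.49 MeV/amu = 97.2103 MeV
Per nucleon: 97.2103 / 13 = 7.478 MeV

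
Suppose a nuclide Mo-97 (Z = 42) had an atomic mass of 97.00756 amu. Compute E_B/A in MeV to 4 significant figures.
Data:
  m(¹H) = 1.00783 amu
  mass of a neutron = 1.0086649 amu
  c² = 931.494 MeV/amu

Total constituent mass: 42 × 1.00783 + 55 × 1.0086649 = 97.8054295 amu
Mass defect Δm = 97.8054295 − 97.00756 = 0.7978695 amu
Binding energy = Δm·c² = 0.7978695 × 931.494 MeV/amu = 743.211 MeV
Per nucleon: 743.211 / 97 = 7.662 MeV

7.662 MeV/nucleon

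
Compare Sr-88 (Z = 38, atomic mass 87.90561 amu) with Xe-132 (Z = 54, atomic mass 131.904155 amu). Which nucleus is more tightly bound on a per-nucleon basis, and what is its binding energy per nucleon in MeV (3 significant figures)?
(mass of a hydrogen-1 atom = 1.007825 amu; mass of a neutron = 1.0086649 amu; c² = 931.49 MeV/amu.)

Sr-88: Σm = 38(1.007825) + 50(1.0086649) = 88.7305950 amu; Δm = 0.8249850 amu; E_B = 768.47 MeV; E_B/A = 8.733 MeV
Xe-132: Σm = 54(1.007825) + 78(1.0086649) = 133.0984122 amu; Δm = 1.1942572 amu; E_B = 1112.44 MeV; E_B/A = 8.428 MeV
Sr-88 has the higher binding energy per nucleon, so it is the more tightly bound nucleus.

Sr-88; 8.73 MeV/nucleon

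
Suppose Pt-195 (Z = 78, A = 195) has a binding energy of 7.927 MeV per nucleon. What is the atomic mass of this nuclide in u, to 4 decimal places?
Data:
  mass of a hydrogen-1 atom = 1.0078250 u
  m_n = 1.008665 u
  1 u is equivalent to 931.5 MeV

194.9647 u

Total binding energy = 195 × 7.927 = 1545.765 MeV
Mass defect = 1545.765 MeV / (931.5 MeV/u) = 1.659436 u
Constituent mass = 78(1.0078250) + 117(1.008665) = 196.6241550 u
Atomic mass = 196.6241550 − 1.659436 = 194.9647190 u ≈ 194.9647 u (to 4 decimal places)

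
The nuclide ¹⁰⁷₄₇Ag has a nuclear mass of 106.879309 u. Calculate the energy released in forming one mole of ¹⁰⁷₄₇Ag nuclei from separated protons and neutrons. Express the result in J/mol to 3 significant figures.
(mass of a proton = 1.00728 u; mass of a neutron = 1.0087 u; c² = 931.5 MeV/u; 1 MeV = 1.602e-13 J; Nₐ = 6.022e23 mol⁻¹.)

8.85e+13 J/mol

With 47 protons and 60 neutrons (A = 107):
Total constituent mass: 47 × 1.00728 + 60 × 1.0087 = 107.86416 u
The mass defect is 107.86416 − 106.879309 = 0.984851 u.
Binding energy = Δm·c² = 0.984851 × 931.5 MeV/u = 917.389 MeV
Per nucleus in joules: 917.389 MeV × 1.602e-13 J/MeV = 1.4697e-10 J
Per mole: 1.4697e-10 J × 6.022e23 mol⁻¹ = 8.8505e+13 J/mol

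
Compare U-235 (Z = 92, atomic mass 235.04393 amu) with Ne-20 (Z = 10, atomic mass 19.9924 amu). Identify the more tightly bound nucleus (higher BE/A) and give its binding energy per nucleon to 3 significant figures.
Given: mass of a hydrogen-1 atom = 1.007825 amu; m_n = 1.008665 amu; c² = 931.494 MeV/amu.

Ne-20; 8.03 MeV/nucleon

U-235: Σm = 92(1.007825) + 143(1.008665) = 236.958995 amu; Δm = 1.915065 amu; E_B = 1783.9 MeV; E_B/A = 7.591 MeV
Ne-20: Σm = 10(1.007825) + 10(1.008665) = 20.164900 amu; Δm = 0.172500 amu; E_B = 160.68 MeV; E_B/A = 8.034 MeV
Ne-20 has the higher binding energy per nucleon, so it is the more tightly bound nucleus.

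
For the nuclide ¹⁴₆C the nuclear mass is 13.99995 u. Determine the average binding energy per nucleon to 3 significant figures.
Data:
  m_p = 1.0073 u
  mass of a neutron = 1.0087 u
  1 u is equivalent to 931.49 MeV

7.55 MeV/nucleon

Total constituent mass: 6 × 1.0073 + 8 × 1.0087 = 14.1134 u
Mass defect Δm = 14.1134 − 13.99995 = 0.11345 u
Converting to energy: 0.11345 u × 931.49 MeV/u = 105.678 MeV
Per nucleon: 105.678 / 14 = 7.548 MeV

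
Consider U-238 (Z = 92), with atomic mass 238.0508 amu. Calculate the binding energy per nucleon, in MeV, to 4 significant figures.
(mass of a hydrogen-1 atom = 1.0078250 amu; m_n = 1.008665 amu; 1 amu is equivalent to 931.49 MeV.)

With 92 protons and 146 neutrons (A = 238):
Σm = 92·m(¹H) + 146·m_n = 92.7199000 + 147.265090 = 239.9849900 amu
Mass defect Δm = 239.9849900 − 238.0508 = 1.9341900 amu
Converting to energy: 1.9341900 amu × 931.49 MeV/amu = 1801.68 MeV
Per nucleon: 1801.68 / 238 = 7.570 MeV

7.570 MeV/nucleon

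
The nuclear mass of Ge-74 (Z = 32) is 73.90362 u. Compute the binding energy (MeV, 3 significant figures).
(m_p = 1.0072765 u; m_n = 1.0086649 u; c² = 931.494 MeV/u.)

646 MeV

Total constituent mass: 32 × 1.0072765 + 42 × 1.0086649 = 74.5967738 u
The mass defect is 74.5967738 − 73.90362 = 0.6931538 u.
E_B = 0.6931538 × 931.494 = 645.669 MeV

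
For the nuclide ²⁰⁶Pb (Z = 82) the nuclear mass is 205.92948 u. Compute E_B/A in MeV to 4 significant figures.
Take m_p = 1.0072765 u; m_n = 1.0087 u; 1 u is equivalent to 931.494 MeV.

7.895 MeV/nucleon

The nucleus contains 82 protons and 206 − 82 = 124 neutrons.
Σm = 82·m_p + 124·m_n = 82.5966730 + 125.0788 = 207.6754730 u
The mass defect is 207.6754730 − 205.92948 = 1.7459930 u.
Binding energy = Δm·c² = 1.7459930 × 931.494 MeV/u = 1626.38 MeV
Dividing by A = 206 gives 7.895 MeV per nucleon.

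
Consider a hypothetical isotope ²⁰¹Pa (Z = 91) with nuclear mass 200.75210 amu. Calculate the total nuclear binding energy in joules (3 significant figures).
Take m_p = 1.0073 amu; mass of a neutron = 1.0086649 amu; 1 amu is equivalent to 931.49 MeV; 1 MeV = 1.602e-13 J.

With 91 protons and 110 neutrons (A = 201):
Total constituent mass: 91 × 1.0073 + 110 × 1.0086649 = 202.6174390 amu
Mass defect Δm = 202.6174390 − 200.75210 = 1.8653390 amu
Converting to energy: 1.8653390 amu × 931.49 MeV/amu = 1737.54 MeV
In joules: 1737.54 MeV × 1.602e-13 J/MeV = 2.7835e-10 J

2.78e-10 J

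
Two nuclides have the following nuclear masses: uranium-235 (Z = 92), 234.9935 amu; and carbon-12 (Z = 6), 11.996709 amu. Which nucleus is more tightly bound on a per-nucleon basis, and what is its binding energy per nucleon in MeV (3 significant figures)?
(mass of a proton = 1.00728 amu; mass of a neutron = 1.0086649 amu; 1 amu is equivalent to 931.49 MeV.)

carbon-12; 7.68 MeV/nucleon

uranium-235: Σm = 92(1.00728) + 143(1.0086649) = 236.9088407 amu; Δm = 1.9153407 amu; E_B = 1784.1 MeV; E_B/A = 7.592 MeV
carbon-12: Σm = 6(1.00728) + 6(1.0086649) = 12.0956694 amu; Δm = 0.0989604 amu; E_B = 92.181 MeV; E_B/A = 7.682 MeV
carbon-12 has the higher binding energy per nucleon, so it is the more tightly bound nucleus.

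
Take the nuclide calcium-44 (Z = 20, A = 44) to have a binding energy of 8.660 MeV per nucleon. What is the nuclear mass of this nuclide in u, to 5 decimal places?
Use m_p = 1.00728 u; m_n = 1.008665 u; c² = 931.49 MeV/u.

43.94449 u

Total binding energy = 44 × 8.660 = 381.040 MeV
Mass defect = 381.040 MeV / (931.49 MeV/u) = 0.40906505 u
Constituent mass = 20(1.00728) + 24(1.008665) = 44.353560 u
Nuclear mass = 44.353560 − 0.40906505 = 43.94449495 u ≈ 43.94449 u (to 5 decimal places)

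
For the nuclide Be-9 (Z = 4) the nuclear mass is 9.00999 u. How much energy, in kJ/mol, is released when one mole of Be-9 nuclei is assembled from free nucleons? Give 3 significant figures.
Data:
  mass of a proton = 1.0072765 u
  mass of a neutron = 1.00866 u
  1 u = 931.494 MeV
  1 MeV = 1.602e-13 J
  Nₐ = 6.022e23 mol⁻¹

Mass of separated nucleons = 4(1.0072765) + 5(1.00866) = 4.0291060 + 5.04330 = 9.0724060 u
Mass defect Δm = 9.0724060 − 9.00999 = 0.0624160 u
E_B = 0.0624160 × 931.494 = 58.1401 MeV
Per nucleus in joules: 58.1401 MeV × 1.602e-13 J/MeV = 9.3140e-12 J
Per mole: 9.3140e-12 J × 6.022e23 mol⁻¹ = 5.6089e+12 J/mol

5.61e+09 kJ/mol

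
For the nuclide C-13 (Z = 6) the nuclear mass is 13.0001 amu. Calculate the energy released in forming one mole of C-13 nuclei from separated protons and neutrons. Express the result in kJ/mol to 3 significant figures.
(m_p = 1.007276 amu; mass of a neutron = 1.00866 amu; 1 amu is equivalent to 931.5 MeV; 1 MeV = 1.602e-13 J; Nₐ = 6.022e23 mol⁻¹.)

9.36e+09 kJ/mol

The nucleus contains 6 protons and 13 − 6 = 7 neutrons.
Mass of separated nucleons = 6(1.007276) + 7(1.00866) = 6.043656 + 7.06062 = 13.104276 amu
The mass defect is 13.104276 − 13.0001 = 0.104176 amu.
Binding energy = Δm·c² = 0.104176 × 931.5 MeV/amu = 97.0399 MeV
Per nucleus in joules: 97.0399 MeV × 1.602e-13 J/MeV = 1.5546e-11 J
Per mole: 1.5546e-11 J × 6.022e23 mol⁻¹ = 9.3618e+12 J/mol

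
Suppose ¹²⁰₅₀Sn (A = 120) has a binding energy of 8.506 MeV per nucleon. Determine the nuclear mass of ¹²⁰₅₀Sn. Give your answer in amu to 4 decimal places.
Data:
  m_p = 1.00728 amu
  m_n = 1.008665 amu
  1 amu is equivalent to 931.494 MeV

Total binding energy = 120 × 8.506 = 1020.720 MeV
Mass defect = 1020.720 MeV / (931.494 MeV/amu) = 1.095788 amu
Constituent mass = 50(1.00728) + 70(1.008665) = 120.970550 amu
Nuclear mass = 120.970550 − 1.095788 = 119.874762 amu ≈ 119.8748 amu (to 4 decimal places)

119.8748 amu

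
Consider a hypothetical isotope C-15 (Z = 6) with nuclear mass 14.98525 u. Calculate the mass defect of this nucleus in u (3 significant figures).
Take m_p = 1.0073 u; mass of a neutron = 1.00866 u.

0.136 u

With 6 protons and 9 neutrons (A = 15):
Total constituent mass: 6 × 1.0073 + 9 × 1.00866 = 15.12174 u
Mass defect Δm = 15.12174 − 14.98525 = 0.13649 u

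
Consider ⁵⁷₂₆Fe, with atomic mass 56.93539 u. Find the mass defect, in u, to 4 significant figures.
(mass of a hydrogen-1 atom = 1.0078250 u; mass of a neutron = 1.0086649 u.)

Z = 26, so N = A − Z = 57 − 26 = 31.
Total constituent mass: 26 × 1.0078250 + 31 × 1.0086649 = 57.4720619 u
The mass defect is 57.4720619 − 56.93539 = 0.5366719 u.

0.5367 u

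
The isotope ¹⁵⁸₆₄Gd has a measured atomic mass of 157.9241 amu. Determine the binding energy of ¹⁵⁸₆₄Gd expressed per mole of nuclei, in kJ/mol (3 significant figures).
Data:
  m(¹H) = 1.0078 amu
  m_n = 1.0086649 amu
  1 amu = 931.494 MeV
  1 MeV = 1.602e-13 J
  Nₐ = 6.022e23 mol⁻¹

1.25e+11 kJ/mol

Σm = 64·m(¹H) + 94·m_n = 64.4992 + 94.8145006 = 159.3137006 amu
Δm = 159.3137006 − 157.9241 = 1.3896006 amu
E_B = 1.3896006 × 931.494 = 1294.40 MeV
Per nucleus in joules: 1294.40 MeV × 1.602e-13 J/MeV = 2.0736e-10 J
Per mole: 2.0736e-10 J × 6.022e23 mol⁻¹ = 1.2487e+14 J/mol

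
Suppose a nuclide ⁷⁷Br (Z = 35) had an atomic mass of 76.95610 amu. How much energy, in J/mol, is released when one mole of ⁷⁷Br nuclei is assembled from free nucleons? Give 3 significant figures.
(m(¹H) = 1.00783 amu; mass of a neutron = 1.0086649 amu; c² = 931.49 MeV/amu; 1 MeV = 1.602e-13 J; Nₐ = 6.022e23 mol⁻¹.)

Total constituent mass: 35 × 1.00783 + 42 × 1.0086649 = 77.6379758 amu
Mass defect Δm = 77.6379758 − 76.95610 = 0.6818758 amu
Binding energy = Δm·c² = 0.6818758 × 931.49 MeV/amu = 635.160 MeV
Per nucleus in joules: 635.160 MeV × 1.602e-13 J/MeV = 1.0175e-10 J
Per mole: 1.0175e-10 J × 6.022e23 mol⁻¹ = 6.1274e+13 J/mol

6.13e+13 J/mol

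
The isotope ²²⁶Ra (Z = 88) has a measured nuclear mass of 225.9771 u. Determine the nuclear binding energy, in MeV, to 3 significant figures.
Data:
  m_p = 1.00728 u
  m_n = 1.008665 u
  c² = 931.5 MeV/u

The nucleus contains 88 protons and 226 − 88 = 138 neutrons.
Total constituent mass: 88 × 1.00728 + 138 × 1.008665 = 227.836410 u
Δm = 227.836410 − 225.9771 = 1.859310 u
Binding energy = Δm·c² = 1.859310 × 931.5 MeV/u = 1731.95 MeV

1730 MeV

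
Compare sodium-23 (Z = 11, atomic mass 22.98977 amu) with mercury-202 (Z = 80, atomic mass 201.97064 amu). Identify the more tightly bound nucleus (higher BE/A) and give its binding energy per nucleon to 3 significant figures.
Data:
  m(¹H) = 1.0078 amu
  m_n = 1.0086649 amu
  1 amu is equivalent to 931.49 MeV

sodium-23: Σm = 11(1.0078) + 12(1.0086649) = 23.1897788 amu; Δm = 0.2000088 amu; E_B = 186.31 MeV; E_B/A = 8.100 MeV
mercury-202: Σm = 80(1.0078) + 122(1.0086649) = 203.6811178 amu; Δm = 1.7104778 amu; E_B = 1593.3 MeV; E_B/A = 7.888 MeV
sodium-23 has the higher binding energy per nucleon, so it is the more tightly bound nucleus.

sodium-23; 8.10 MeV/nucleon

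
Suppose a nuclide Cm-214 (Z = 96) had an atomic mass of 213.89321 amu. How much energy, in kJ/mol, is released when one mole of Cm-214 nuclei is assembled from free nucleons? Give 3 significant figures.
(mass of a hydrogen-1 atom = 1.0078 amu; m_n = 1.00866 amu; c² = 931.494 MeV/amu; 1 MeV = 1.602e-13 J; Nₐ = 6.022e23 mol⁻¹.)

1.69e+11 kJ/mol

With 96 protons and 118 neutrons (A = 214):
Total constituent mass: 96 × 1.0078 + 118 × 1.00866 = 215.77068 amu
The mass defect is 215.77068 − 213.89321 = 1.87747 amu.
E_B = 1.87747 × 931.494 = 1748.85 MeV
Per nucleus in joules: 1748.85 MeV × 1.602e-13 J/MeV = 2.8017e-10 J
Per mole: 2.8017e-10 J × 6.022e23 mol⁻¹ = 1.6872e+14 J/mol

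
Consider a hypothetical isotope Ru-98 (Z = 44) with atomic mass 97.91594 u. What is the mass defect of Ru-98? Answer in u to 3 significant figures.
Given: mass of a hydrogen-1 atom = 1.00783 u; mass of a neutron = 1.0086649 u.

Σm = 44·m(¹H) + 54·m_n = 44.34452 + 54.4679046 = 98.8124246 u
Mass defect Δm = 98.8124246 − 97.91594 = 0.8964846 u

0.896 u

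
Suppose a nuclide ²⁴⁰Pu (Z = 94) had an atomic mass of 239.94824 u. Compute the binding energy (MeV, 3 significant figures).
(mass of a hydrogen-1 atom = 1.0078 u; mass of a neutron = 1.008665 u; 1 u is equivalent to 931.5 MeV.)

The nucleus contains 94 protons and 240 − 94 = 146 neutrons.
Mass of separated nucleons = 94(1.0078) + 146(1.008665) = 94.7332 + 147.265090 = 241.998290 u
Δm = 241.998290 − 239.94824 = 2.050050 u
Converting to energy: 2.050050 u × 931.5 MeV/u = 1909.62 MeV

1910 MeV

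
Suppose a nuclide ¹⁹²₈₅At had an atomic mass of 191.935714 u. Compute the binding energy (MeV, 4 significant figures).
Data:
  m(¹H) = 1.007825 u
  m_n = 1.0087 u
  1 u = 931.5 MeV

1547 MeV

Z = 85, so N = A − Z = 192 − 85 = 107.
Mass of separated nucleons = 85(1.007825) + 107(1.0087) = 85.665125 + 107.9309 = 193.596025 u
The mass defect is 193.596025 − 191.935714 = 1.660311 u.
Binding energy = Δm·c² = 1.660311 × 931.5 MeV/u = 1546.58 MeV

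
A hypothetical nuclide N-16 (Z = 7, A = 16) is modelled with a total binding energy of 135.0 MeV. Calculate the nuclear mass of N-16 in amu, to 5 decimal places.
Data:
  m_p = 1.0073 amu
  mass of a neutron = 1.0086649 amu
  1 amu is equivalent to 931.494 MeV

Mass defect = 135.0 MeV / (931.494 MeV/amu) = 0.1449285 amu
Constituent mass = 7(1.0073) + 9(1.0086649) = 16.1290841 amu
Nuclear mass = 16.1290841 − 0.1449285 = 15.9841556 amu ≈ 15.98416 amu (to 5 decimal places)

15.98416 amu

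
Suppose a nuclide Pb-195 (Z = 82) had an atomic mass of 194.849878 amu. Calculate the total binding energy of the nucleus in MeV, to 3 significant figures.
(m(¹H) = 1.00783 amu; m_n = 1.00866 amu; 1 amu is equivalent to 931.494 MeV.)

With 82 protons and 113 neutrons (A = 195):
Σm = 82·m(¹H) + 113·m_n = 82.64206 + 113.97858 = 196.62064 amu
Δm = 196.62064 − 194.849878 = 1.770762 amu
E_B = 1.770762 × 931.494 = 1649.45 MeV

1650 MeV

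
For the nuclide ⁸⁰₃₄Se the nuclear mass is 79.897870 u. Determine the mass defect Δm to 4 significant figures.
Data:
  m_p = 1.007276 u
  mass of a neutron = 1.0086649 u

0.7481 u

With 34 protons and 46 neutrons (A = 80):
Σm = 34·m_p + 46·m_n = 34.247384 + 46.3985854 = 80.6459694 u
Δm = 80.6459694 − 79.897870 = 0.7480994 u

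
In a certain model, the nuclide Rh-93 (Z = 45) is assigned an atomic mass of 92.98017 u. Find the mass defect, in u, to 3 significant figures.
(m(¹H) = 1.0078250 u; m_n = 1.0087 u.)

0.790 u

With 45 protons and 48 neutrons (A = 93):
Mass of separated nucleons = 45(1.0078250) + 48(1.0087) = 45.3521250 + 48.4176 = 93.7697250 u
The mass defect is 93.7697250 − 92.98017 = 0.7895550 u.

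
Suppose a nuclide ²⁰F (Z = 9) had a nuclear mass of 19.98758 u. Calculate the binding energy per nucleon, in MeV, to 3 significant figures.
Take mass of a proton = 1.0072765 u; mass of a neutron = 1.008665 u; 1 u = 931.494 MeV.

The nucleus contains 9 protons and 20 − 9 = 11 neutrons.
Σm = 9·m_p + 11·m_n = 9.0654885 + 11.095315 = 20.1608035 u
Δm = 20.1608035 − 19.98758 = 0.1732235 u
Binding energy = Δm·c² = 0.1732235 × 931.494 MeV/u = 161.357 MeV
Dividing by A = 20 gives 8.068 MeV per nucleon.

8.07 MeV/nucleon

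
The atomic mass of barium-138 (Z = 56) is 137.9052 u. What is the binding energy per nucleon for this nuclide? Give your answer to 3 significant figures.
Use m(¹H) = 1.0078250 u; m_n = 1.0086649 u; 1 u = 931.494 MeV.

Σm = 56·m(¹H) + 82·m_n = 56.4382000 + 82.7105218 = 139.1487218 u
Mass defect Δm = 139.1487218 − 137.9052 = 1.2435218 u
E_B = 1.2435218 × 931.494 = 1158.33 MeV
BE/A = 1158.33 MeV / 138 = 8.394 MeV/nucleon

8.39 MeV/nucleon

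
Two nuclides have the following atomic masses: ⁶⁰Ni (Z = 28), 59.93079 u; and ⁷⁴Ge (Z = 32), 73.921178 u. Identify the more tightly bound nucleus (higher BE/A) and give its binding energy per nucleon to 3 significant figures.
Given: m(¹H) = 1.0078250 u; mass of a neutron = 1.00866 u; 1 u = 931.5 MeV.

⁶⁰Ni: Σm = 28(1.0078250) + 32(1.00866) = 60.4962200 u; Δm = 0.5654300 u; E_B = 526.70 MeV; E_B/A = 8.778 MeV
⁷⁴Ge: Σm = 32(1.0078250) + 42(1.00866) = 74.6141200 u; Δm = 0.6929420 u; E_B = 645.48 MeV; E_B/A = 8.723 MeV
⁶⁰Ni has the higher binding energy per nucleon, so it is the more tightly bound nucleus.

⁶⁰Ni; 8.78 MeV/nucleon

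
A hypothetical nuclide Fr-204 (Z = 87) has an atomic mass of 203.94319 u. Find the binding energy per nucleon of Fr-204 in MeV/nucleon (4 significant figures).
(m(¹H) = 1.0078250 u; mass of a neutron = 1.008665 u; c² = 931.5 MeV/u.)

7.997 MeV/nucleon

The nucleus contains 87 protons and 204 − 87 = 117 neutrons.
Σm = 87·m(¹H) + 117·m_n = 87.6807750 + 118.013805 = 205.6945800 u
The mass defect is 205.6945800 − 203.94319 = 1.7513900 u.
Binding energy = Δm·c² = 1.7513900 × 931.5 MeV/u = 1631.42 MeV
BE/A = 1631.42 MeV / 204 = 7.997 MeV/nucleon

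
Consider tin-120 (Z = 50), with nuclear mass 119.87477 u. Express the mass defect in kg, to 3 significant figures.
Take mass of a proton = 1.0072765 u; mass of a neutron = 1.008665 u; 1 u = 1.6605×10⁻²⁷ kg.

Z = 50, so N = A − Z = 120 − 50 = 70.
Total constituent mass: 50 × 1.0072765 + 70 × 1.008665 = 120.9703750 u
Mass defect Δm = 120.9703750 − 119.87477 = 1.0956050 u
In SI units: 1.0956050 u × 1.6605×10⁻²⁷ kg/u = 1.8193e-27 kg

1.82e-27 kg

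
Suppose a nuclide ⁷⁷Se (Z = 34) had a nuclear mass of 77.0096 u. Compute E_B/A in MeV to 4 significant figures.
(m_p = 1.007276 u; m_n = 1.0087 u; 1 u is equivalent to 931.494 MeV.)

7.402 MeV/nucleon

Total constituent mass: 34 × 1.007276 + 43 × 1.0087 = 77.621484 u
The mass defect is 77.621484 − 77.0096 = 0.611884 u.
E_B = 0.611884 × 931.494 = 569.966 MeV
BE/A = 569.966 MeV / 77 = 7.402 MeV/nucleon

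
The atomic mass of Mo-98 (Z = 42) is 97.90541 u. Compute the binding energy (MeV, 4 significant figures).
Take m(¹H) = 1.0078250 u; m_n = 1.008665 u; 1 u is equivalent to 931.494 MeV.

The nucleus contains 42 protons and 98 − 42 = 56 neutrons.
Σm = 42·m(¹H) + 56·m_n = 42.3286500 + 56.485240 = 98.8138900 u
Δm = 98.8138900 − 97.90541 = 0.9084800 u
E_B = 0.9084800 × 931.494 = 846.244 MeV

846.2 MeV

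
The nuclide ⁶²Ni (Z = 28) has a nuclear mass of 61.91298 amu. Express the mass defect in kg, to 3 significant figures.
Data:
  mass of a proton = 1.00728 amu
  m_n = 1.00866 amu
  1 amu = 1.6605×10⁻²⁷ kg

9.72e-28 kg

Total constituent mass: 28 × 1.00728 + 34 × 1.00866 = 62.49828 amu
Δm = 62.49828 − 61.91298 = 0.58530 amu
In SI units: 0.58530 amu × 1.6605×10⁻²⁷ kg/amu = 9.7189e-28 kg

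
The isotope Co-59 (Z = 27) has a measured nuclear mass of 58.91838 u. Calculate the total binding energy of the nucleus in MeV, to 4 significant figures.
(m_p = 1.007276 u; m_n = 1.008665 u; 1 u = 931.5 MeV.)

Z = 27, so N = A − Z = 59 − 27 = 32.
Σm = 27·m_p + 32·m_n = 27.196452 + 32.277280 = 59.473732 u
Mass defect Δm = 59.473732 − 58.91838 = 0.555352 u
Binding energy = Δm·c² = 0.555352 × 931.5 MeV/u = 517.310 MeV

517.3 MeV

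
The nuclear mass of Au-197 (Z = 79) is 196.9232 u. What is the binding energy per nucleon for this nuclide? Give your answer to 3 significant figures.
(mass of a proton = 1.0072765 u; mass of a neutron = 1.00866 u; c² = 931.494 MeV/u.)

With 79 protons and 118 neutrons (A = 197):
Total constituent mass: 79 × 1.0072765 + 118 × 1.00866 = 198.5967235 u
Mass defect Δm = 198.5967235 − 196.9232 = 1.6735235 u
Converting to energy: 1.6735235 u × 931.494 MeV/u = 1558.88 MeV
Dividing by A = 197 gives 7.913 MeV per nucleon.

7.91 MeV/nucleon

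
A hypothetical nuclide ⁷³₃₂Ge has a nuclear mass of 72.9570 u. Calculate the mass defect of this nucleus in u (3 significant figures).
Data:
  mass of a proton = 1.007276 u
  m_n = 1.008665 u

0.631 u

With 32 protons and 41 neutrons (A = 73):
Σm = 32·m_p + 41·m_n = 32.232832 + 41.355265 = 73.588097 u
Mass defect Δm = 73.588097 − 72.9570 = 0.631097 u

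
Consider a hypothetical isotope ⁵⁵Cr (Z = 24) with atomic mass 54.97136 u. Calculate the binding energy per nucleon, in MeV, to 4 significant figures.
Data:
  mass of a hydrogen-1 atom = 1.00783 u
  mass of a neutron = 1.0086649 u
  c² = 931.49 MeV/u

8.217 MeV/nucleon

With 24 protons and 31 neutrons (A = 55):
Mass of separated nucleons = 24(1.00783) + 31(1.0086649) = 24.18792 + 31.2686119 = 55.4565319 u
Δm = 55.4565319 − 54.97136 = 0.4851719 u
E_B = 0.4851719 × 931.49 = 451.933 MeV
Dividing by A = 55 gives 8.217 MeV per nucleon.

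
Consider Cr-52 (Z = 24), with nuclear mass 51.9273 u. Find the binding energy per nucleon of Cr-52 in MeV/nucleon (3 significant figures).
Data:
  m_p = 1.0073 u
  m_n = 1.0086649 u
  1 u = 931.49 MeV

The nucleus contains 24 protons and 52 − 24 = 28 neutrons.
Total constituent mass: 24 × 1.0073 + 28 × 1.0086649 = 52.4178172 u
The mass defect is 52.4178172 − 51.9273 = 0.4905172 u.
E_B = 0.4905172 × 931.49 = 456.912 MeV
BE/A = 456.912 MeV / 52 = 8.787 MeV/nucleon

8.79 MeV/nucleon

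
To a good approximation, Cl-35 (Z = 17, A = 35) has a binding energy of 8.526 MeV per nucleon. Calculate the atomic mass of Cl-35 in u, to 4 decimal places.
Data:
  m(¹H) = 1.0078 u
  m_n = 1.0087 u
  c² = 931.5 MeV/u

34.9688 u

Total binding energy = 35 × 8.526 = 298.410 MeV
Mass defect = 298.410 MeV / (931.5 MeV/u) = 0.320354 u
Constituent mass = 17(1.0078) + 18(1.0087) = 35.2892 u
Atomic mass = 35.2892 − 0.320354 = 34.968846 u ≈ 34.9688 u (to 4 decimal places)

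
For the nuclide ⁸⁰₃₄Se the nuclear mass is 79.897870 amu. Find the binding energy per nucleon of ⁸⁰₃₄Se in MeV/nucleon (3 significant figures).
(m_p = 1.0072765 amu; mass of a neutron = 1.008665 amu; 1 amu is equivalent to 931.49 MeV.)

Total constituent mass: 34 × 1.0072765 + 46 × 1.008665 = 80.6459910 amu
Δm = 80.6459910 − 79.897870 = 0.7481210 amu
Converting to energy: 0.7481210 amu × 931.49 MeV/amu = 696.867 MeV
Per nucleon: 696.867 / 80 = 8.711 MeV

8.71 MeV/nucleon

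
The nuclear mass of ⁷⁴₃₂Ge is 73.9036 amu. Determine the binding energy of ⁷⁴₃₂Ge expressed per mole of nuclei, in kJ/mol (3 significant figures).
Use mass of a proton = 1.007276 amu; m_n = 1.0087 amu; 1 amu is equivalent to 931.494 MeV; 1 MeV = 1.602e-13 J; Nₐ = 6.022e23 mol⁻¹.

The nucleus contains 32 protons and 74 − 32 = 42 neutrons.
Total constituent mass: 32 × 1.007276 + 42 × 1.0087 = 74.598232 amu
Δm = 74.598232 − 73.9036 = 0.694632 amu
Converting to energy: 0.694632 amu × 931.494 MeV/amu = 647.046 MeV
Per nucleus in joules: 647.046 MeV × 1.602e-13 J/MeV = 1.0366e-10 J
Per mole: 1.0366e-10 J × 6.022e23 mol⁻¹ = 6.2424e+13 J/mol

6.24e+10 kJ/mol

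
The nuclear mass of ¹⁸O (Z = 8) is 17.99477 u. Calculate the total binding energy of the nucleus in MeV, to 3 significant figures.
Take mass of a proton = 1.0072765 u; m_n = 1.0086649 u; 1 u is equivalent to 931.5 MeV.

140 MeV

Mass of separated nucleons = 8(1.0072765) + 10(1.0086649) = 8.0582120 + 10.0866490 = 18.1448610 u
The mass defect is 18.1448610 − 17.99477 = 0.1500910 u.
E_B = 0.1500910 × 931.5 = 139.810 MeV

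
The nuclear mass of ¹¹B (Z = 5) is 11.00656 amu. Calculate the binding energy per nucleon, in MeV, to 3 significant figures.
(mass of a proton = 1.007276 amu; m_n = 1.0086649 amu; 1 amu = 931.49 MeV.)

Σm = 5·m_p + 6·m_n = 5.036380 + 6.0519894 = 11.0883694 amu
Δm = 11.0883694 − 11.00656 = 0.0818094 amu
E_B = 0.0818094 × 931.49 = 76.2046 MeV
Dividing by A = 11 gives 6.928 MeV per nucleon.

6.93 MeV/nucleon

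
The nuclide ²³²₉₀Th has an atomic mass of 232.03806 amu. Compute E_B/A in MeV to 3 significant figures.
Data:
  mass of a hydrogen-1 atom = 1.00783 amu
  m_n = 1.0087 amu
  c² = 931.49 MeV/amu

With 90 protons and 142 neutrons (A = 232):
Mass of separated nucleons = 90(1.00783) + 142(1.0087) = 90.70470 + 143.2354 = 233.94010 amu
The mass defect is 233.94010 − 232.03806 = 1.90204 amu.
E_B = 1.90204 × 931.49 = 1771.73 MeV
BE/A = 1771.73 MeV / 232 = 7.637 MeV/nucleon

7.64 MeV/nucleon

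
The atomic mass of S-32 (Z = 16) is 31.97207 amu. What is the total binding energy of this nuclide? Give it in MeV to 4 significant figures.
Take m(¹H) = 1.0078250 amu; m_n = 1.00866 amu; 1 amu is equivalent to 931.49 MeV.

271.7 MeV

Total constituent mass: 16 × 1.0078250 + 16 × 1.00866 = 32.2637600 amu
Mass defect Δm = 32.2637600 − 31.97207 = 0.2916900 amu
Binding energy = Δm·c² = 0.2916900 × 931.49 MeV/amu = 271.706 MeV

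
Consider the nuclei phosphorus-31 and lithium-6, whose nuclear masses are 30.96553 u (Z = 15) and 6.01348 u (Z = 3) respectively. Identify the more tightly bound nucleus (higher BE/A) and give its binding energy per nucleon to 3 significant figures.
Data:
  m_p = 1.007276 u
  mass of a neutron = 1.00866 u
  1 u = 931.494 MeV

phosphorus-31; 8.48 MeV/nucleon

phosphorus-31: Σm = 15(1.007276) + 16(1.00866) = 31.247700 u; Δm = 0.282170 u; E_B = 262.84 MeV; E_B/A = 8.479 MeV
lithium-6: Σm = 3(1.007276) + 3(1.00866) = 6.047808 u; Δm = 0.034328 u; E_B = 31.976 MeV; E_B/A = 5.329 MeV
phosphorus-31 has the higher binding energy per nucleon, so it is the more tightly bound nucleus.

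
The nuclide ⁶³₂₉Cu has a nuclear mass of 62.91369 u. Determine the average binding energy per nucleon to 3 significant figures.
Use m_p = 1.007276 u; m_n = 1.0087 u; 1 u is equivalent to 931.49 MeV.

8.77 MeV/nucleon

Z = 29, so N = A − Z = 63 − 29 = 34.
Total constituent mass: 29 × 1.007276 + 34 × 1.0087 = 63.506804 u
Δm = 63.506804 − 62.91369 = 0.593114 u
Binding energy = Δm·c² = 0.593114 × 931.49 MeV/u = 552.480 MeV
Per nucleon: 552.480 / 63 = 8.770 MeV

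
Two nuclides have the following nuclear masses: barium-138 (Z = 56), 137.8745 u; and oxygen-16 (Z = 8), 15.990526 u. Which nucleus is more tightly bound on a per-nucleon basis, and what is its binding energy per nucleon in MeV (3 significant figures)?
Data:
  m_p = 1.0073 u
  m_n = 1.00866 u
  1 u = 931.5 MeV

barium-138: Σm = 56(1.0073) + 82(1.00866) = 139.11892 u; Δm = 1.24442 u; E_B = 1159.2 MeV; E_B/A = 8.400 MeV
oxygen-16: Σm = 8(1.0073) + 8(1.00866) = 16.12768 u; Δm = 0.137154 u; E_B = 127.759 MeV; E_B/A = 7.9849 MeV
barium-138 has the higher binding energy per nucleon, so it is the more tightly bound nucleus.

barium-138; 8.40 MeV/nucleon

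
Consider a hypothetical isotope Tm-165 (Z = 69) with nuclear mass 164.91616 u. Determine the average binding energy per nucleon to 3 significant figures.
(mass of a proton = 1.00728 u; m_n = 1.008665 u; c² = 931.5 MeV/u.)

8.01 MeV/nucleon

The nucleus contains 69 protons and 165 − 69 = 96 neutrons.
Σm = 69·m_p + 96·m_n = 69.50232 + 96.831840 = 166.334160 u
Δm = 166.334160 − 164.91616 = 1.418000 u
E_B = 1.418000 × 931.5 = 1320.87 MeV
Dividing by A = 165 gives 8.005 MeV per nucleon.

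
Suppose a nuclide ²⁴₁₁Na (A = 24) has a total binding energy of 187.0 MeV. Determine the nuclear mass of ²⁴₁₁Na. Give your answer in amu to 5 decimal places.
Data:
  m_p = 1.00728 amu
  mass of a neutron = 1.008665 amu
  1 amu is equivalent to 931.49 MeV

Mass defect = 187.0 MeV / (931.49 MeV/amu) = 0.2007536 amu
Constituent mass = 11(1.00728) + 13(1.008665) = 24.192725 amu
Nuclear mass = 24.192725 − 0.2007536 = 23.9919714 amu ≈ 23.99197 amu (to 5 decimal places)

23.99197 amu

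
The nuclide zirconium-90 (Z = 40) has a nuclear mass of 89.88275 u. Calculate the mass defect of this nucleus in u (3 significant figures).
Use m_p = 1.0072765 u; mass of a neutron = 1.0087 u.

Z = 40, so N = A − Z = 90 − 40 = 50.
Mass of separated nucleons = 40(1.0072765) + 50(1.0087) = 40.2910600 + 50.4350 = 90.7260600 u
The mass defect is 90.7260600 − 89.88275 = 0.8433100 u.

0.843 u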